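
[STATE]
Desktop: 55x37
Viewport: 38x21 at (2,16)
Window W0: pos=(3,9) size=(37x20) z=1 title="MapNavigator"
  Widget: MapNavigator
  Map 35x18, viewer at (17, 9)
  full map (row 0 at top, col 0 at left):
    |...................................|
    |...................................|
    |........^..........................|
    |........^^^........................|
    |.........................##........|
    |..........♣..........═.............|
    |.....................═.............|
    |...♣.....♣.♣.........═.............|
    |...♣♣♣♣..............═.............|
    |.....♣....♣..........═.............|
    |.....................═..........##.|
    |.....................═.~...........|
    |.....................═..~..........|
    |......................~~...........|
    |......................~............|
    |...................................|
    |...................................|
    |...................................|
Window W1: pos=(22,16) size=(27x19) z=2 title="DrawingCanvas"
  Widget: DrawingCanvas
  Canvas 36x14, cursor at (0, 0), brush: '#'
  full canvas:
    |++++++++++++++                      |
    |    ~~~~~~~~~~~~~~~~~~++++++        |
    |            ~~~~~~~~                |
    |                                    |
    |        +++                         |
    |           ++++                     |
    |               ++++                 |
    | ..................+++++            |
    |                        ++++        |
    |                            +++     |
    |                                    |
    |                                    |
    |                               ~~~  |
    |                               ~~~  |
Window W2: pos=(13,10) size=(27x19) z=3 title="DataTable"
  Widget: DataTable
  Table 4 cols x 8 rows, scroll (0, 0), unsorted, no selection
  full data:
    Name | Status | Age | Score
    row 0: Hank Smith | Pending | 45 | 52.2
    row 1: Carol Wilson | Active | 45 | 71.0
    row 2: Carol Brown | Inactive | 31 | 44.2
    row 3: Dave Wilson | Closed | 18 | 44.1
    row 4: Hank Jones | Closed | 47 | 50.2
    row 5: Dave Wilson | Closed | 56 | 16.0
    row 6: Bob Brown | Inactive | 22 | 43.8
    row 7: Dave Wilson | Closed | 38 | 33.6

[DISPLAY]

 ┃.........┃Carol Wilson│Active  │45 ┃
 ┃.........┃Carol Brown │Inactive│31 ┃
 ┃...♣.....┃Dave Wilson │Closed  │18 ┃
 ┃...♣♣♣♣..┃Hank Jones  │Closed  │47 ┃
 ┃.....♣...┃Dave Wilson │Closed  │56 ┃
 ┃.........┃Bob Brown   │Inactive│22 ┃
 ┃.........┃Dave Wilson │Closed  │38 ┃
 ┃.........┃                         ┃
 ┃.........┃                         ┃
 ┃.........┃                         ┃
 ┃.........┃                         ┃
 ┃.........┃                         ┃
 ┗━━━━━━━━━┗━━━━━━━━━━━━━━━━━━━━━━━━━┛
                    ┃                 
                    ┃                 
                    ┃                 
                    ┃                 
                    ┃                 
                    ┗━━━━━━━━━━━━━━━━━
                                      
                                      


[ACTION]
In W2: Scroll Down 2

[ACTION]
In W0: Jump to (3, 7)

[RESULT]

 ┃         ┃Carol Wilson│Active  │45 ┃
 ┃         ┃Carol Brown │Inactive│31 ┃
 ┃         ┃Dave Wilson │Closed  │18 ┃
 ┃         ┃Hank Jones  │Closed  │47 ┃
 ┃         ┃Dave Wilson │Closed  │56 ┃
 ┃         ┃Bob Brown   │Inactive│22 ┃
 ┃         ┃Dave Wilson │Closed  │38 ┃
 ┃         ┃                         ┃
 ┃         ┃                         ┃
 ┃         ┃                         ┃
 ┃         ┃                         ┃
 ┃         ┃                         ┃
 ┗━━━━━━━━━┗━━━━━━━━━━━━━━━━━━━━━━━━━┛
                    ┃                 
                    ┃                 
                    ┃                 
                    ┃                 
                    ┃                 
                    ┗━━━━━━━━━━━━━━━━━
                                      
                                      


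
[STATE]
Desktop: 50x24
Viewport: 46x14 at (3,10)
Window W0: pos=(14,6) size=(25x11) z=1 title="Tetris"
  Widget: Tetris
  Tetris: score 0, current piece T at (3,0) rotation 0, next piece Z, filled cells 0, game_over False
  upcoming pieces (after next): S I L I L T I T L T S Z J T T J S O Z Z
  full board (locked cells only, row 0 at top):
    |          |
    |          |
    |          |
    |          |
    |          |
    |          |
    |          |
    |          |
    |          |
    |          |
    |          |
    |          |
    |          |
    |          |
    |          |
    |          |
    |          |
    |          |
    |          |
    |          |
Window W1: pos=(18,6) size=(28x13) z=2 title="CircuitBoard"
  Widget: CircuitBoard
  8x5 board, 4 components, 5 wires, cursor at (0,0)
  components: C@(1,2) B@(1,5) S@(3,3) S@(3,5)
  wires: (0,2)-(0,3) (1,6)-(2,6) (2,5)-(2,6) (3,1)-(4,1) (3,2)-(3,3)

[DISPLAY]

           ┃   ┃0  [.]      · ─ ·         ┃   
           ┃   ┃                          ┃   
           ┃   ┃1           C           B ┃   
           ┃   ┃                          ┃   
           ┃   ┃2                       · ┃   
           ┃   ┃                          ┃   
           ┗━━━┃3       ·   · ─ S       S ┃   
               ┃        │                 ┃   
               ┗━━━━━━━━━━━━━━━━━━━━━━━━━━┛   
                                              
                                              
                                              
                                              
                                              


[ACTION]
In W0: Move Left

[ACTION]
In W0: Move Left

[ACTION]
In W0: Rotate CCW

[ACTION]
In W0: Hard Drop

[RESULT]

           ┃   ┃0  [.]      · ─ ·         ┃   
           ┃   ┃                          ┃   
           ┃   ┃1           C           B ┃   
           ┃  ▒┃                          ┃   
           ┃ ▒▒┃2                       · ┃   
           ┃  ▒┃                          ┃   
           ┗━━━┃3       ·   · ─ S       S ┃   
               ┃        │                 ┃   
               ┗━━━━━━━━━━━━━━━━━━━━━━━━━━┛   
                                              
                                              
                                              
                                              
                                              


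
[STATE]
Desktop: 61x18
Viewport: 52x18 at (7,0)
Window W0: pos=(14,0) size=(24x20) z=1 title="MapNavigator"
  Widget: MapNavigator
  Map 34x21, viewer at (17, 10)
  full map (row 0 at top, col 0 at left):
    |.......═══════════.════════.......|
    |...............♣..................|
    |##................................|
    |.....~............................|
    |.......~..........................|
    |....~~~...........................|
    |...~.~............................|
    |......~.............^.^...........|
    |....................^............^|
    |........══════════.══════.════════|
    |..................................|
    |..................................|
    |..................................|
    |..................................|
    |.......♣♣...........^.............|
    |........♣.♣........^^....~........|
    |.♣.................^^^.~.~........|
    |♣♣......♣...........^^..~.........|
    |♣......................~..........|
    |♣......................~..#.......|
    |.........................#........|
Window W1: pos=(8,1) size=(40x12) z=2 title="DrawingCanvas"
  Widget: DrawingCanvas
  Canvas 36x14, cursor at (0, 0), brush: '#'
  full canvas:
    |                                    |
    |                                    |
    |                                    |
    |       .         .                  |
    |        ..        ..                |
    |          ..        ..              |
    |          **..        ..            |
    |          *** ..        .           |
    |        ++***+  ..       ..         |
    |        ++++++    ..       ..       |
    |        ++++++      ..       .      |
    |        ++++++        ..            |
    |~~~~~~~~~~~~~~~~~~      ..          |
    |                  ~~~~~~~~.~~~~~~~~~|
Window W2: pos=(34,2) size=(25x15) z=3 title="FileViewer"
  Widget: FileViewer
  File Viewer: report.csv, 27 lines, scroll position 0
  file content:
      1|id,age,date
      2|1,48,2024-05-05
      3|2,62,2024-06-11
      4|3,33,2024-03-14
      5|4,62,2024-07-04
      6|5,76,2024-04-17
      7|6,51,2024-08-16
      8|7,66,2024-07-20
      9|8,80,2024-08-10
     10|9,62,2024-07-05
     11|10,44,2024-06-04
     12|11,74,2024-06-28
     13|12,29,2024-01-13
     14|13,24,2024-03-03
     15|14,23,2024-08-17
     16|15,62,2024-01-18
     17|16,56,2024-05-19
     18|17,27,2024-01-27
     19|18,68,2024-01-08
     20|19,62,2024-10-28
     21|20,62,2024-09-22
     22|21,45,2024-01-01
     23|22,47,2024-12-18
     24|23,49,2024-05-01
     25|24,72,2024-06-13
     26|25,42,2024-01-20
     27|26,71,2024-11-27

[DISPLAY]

       ┏━━━━━━━━━━━━━━━━━━━━━━┓                     
 ┏━━━━━━━━━━━━━━━━━━━━━━━━━━━━━━━━━━━━━━┓           
 ┃ DrawingCanvas           ┏━━━━━━━━━━━━━━━━━━━━━━━┓
 ┠─────────────────────────┃ FileViewer            ┃
 ┃+                        ┠───────────────────────┨
 ┃                         ┃id,age,date           ▲┃
 ┃                         ┃1,48,2024-05-05       █┃
 ┃       .         .       ┃2,62,2024-06-11       ░┃
 ┃        ..        ..     ┃3,33,2024-03-14       ░┃
 ┃          ..        ..   ┃4,62,2024-07-04       ░┃
 ┃          **..        .. ┃5,76,2024-04-17       ░┃
 ┃          *** ..        .┃6,51,2024-08-16       ░┃
 ┗━━━━━━━━━━━━━━━━━━━━━━━━━┃7,66,2024-07-20       ░┃
       ┃...................┃8,80,2024-08-10       ░┃
       ┃...................┃9,62,2024-07-05       ░┃
       ┃.♣♣...........^....┃10,44,2024-06-04      ▼┃
       ┃..♣.♣........^^....┗━━━━━━━━━━━━━━━━━━━━━━━┛
       ┃.............^^^.~.~..┃                     


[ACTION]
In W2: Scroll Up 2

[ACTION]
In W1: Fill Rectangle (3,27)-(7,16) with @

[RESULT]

       ┏━━━━━━━━━━━━━━━━━━━━━━┓                     
 ┏━━━━━━━━━━━━━━━━━━━━━━━━━━━━━━━━━━━━━━┓           
 ┃ DrawingCanvas           ┏━━━━━━━━━━━━━━━━━━━━━━━┓
 ┠─────────────────────────┃ FileViewer            ┃
 ┃+                        ┠───────────────────────┨
 ┃                         ┃id,age,date           ▲┃
 ┃                         ┃1,48,2024-05-05       █┃
 ┃       .        @@@@@@@@@┃2,62,2024-06-11       ░┃
 ┃        ..      @@@@@@@@@┃3,33,2024-03-14       ░┃
 ┃          ..    @@@@@@@@@┃4,62,2024-07-04       ░┃
 ┃          **..  @@@@@@@@@┃5,76,2024-04-17       ░┃
 ┃          *** ..@@@@@@@@@┃6,51,2024-08-16       ░┃
 ┗━━━━━━━━━━━━━━━━━━━━━━━━━┃7,66,2024-07-20       ░┃
       ┃...................┃8,80,2024-08-10       ░┃
       ┃...................┃9,62,2024-07-05       ░┃
       ┃.♣♣...........^....┃10,44,2024-06-04      ▼┃
       ┃..♣.♣........^^....┗━━━━━━━━━━━━━━━━━━━━━━━┛
       ┃.............^^^.~.~..┃                     


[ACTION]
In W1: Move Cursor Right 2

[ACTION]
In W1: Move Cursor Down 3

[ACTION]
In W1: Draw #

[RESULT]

       ┏━━━━━━━━━━━━━━━━━━━━━━┓                     
 ┏━━━━━━━━━━━━━━━━━━━━━━━━━━━━━━━━━━━━━━┓           
 ┃ DrawingCanvas           ┏━━━━━━━━━━━━━━━━━━━━━━━┓
 ┠─────────────────────────┃ FileViewer            ┃
 ┃                         ┠───────────────────────┨
 ┃                         ┃id,age,date           ▲┃
 ┃                         ┃1,48,2024-05-05       █┃
 ┃  #    .        @@@@@@@@@┃2,62,2024-06-11       ░┃
 ┃        ..      @@@@@@@@@┃3,33,2024-03-14       ░┃
 ┃          ..    @@@@@@@@@┃4,62,2024-07-04       ░┃
 ┃          **..  @@@@@@@@@┃5,76,2024-04-17       ░┃
 ┃          *** ..@@@@@@@@@┃6,51,2024-08-16       ░┃
 ┗━━━━━━━━━━━━━━━━━━━━━━━━━┃7,66,2024-07-20       ░┃
       ┃...................┃8,80,2024-08-10       ░┃
       ┃...................┃9,62,2024-07-05       ░┃
       ┃.♣♣...........^....┃10,44,2024-06-04      ▼┃
       ┃..♣.♣........^^....┗━━━━━━━━━━━━━━━━━━━━━━━┛
       ┃.............^^^.~.~..┃                     


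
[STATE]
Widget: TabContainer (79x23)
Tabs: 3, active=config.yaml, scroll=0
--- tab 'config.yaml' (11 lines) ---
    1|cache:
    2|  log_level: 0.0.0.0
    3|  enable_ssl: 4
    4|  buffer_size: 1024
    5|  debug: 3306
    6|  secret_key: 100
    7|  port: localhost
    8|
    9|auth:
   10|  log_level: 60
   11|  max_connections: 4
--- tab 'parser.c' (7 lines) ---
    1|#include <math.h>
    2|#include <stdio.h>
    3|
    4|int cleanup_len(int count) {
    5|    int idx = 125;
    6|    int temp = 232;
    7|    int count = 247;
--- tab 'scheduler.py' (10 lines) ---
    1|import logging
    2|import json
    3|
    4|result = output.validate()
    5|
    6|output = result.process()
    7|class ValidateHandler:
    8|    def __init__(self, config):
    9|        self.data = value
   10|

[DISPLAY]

[config.yaml]│ parser.c │ scheduler.py                                         
───────────────────────────────────────────────────────────────────────────────
cache:                                                                         
  log_level: 0.0.0.0                                                           
  enable_ssl: 4                                                                
  buffer_size: 1024                                                            
  debug: 3306                                                                  
  secret_key: 100                                                              
  port: localhost                                                              
                                                                               
auth:                                                                          
  log_level: 60                                                                
  max_connections: 4                                                           
                                                                               
                                                                               
                                                                               
                                                                               
                                                                               
                                                                               
                                                                               
                                                                               
                                                                               
                                                                               


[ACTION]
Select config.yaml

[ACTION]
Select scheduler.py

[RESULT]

 config.yaml │ parser.c │[scheduler.py]                                        
───────────────────────────────────────────────────────────────────────────────
import logging                                                                 
import json                                                                    
                                                                               
result = output.validate()                                                     
                                                                               
output = result.process()                                                      
class ValidateHandler:                                                         
    def __init__(self, config):                                                
        self.data = value                                                      
                                                                               
                                                                               
                                                                               
                                                                               
                                                                               
                                                                               
                                                                               
                                                                               
                                                                               
                                                                               
                                                                               
                                                                               


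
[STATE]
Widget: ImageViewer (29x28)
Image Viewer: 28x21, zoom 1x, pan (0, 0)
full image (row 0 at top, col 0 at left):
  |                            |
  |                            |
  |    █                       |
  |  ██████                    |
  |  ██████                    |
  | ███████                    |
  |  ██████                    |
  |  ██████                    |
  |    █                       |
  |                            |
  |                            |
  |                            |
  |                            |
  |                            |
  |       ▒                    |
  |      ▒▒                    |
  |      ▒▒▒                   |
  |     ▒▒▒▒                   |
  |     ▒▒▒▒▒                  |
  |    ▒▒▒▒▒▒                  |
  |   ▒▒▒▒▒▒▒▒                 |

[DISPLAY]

                             
                             
    █                        
  ██████                     
  ██████                     
 ███████                     
  ██████                     
  ██████                     
    █                        
                             
                             
                             
                             
                             
       ▒                     
      ▒▒                     
      ▒▒▒                    
     ▒▒▒▒                    
     ▒▒▒▒▒                   
    ▒▒▒▒▒▒                   
   ▒▒▒▒▒▒▒▒                  
                             
                             
                             
                             
                             
                             
                             


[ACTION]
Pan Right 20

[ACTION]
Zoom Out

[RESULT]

                             
                             
                             
                             
                             
                             
                             
                             
                             
                             
                             
                             
                             
                             
                             
                             
                             
                             
                             
                             
                             
                             
                             
                             
                             
                             
                             
                             


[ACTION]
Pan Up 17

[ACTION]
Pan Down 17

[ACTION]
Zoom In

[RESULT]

                             
                             
                             
                             
                             
                             
                             
                             
                             
                             
                             
                             
                             
                             
                             
                             
                             
                             
                             
                             
                             
                             
                             
▒▒                           
▒▒                           
                             
                             
                             


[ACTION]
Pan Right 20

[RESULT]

                             
                             
                             
                             
                             
                             
                             
                             
                             
                             
                             
                             
                             
                             
                             
                             
                             
                             
                             
                             
                             
                             
                             
                             
                             
                             
                             
                             


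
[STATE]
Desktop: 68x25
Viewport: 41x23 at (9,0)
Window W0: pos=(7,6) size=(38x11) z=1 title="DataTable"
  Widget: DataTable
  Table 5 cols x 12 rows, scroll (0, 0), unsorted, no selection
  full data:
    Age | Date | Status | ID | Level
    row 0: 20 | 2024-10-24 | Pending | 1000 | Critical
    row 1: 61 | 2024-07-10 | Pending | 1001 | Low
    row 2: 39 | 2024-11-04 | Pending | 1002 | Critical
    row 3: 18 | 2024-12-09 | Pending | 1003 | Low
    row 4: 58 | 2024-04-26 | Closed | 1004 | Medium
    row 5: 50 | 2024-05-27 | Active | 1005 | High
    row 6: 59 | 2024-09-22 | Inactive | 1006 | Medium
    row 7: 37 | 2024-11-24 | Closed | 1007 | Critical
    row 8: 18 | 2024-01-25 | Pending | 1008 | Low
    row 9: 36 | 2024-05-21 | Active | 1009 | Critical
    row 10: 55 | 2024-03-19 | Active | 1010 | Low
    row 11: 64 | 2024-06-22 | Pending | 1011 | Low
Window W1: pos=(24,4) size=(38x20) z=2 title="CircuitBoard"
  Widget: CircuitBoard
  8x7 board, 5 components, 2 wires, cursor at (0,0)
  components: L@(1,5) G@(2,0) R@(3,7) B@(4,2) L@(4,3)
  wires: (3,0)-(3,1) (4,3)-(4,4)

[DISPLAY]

                                         
                                         
                                         
                                         
               ┏━━━━━━━━━━━━━━━━━━━━━━━━━
               ┃ CircuitBoard            
━━━━━━━━━━━━━━━┠─────────────────────────
DataTable      ┃   0 1 2 3 4 5 6 7       
───────────────┃0  [.]                   
ge│Date      │S┃                         
──┼──────────┼─┃1                       L
0 │2024-10-24│P┃                         
1 │2024-07-10│P┃2   G                    
9 │2024-11-04│P┃                         
8 │2024-12-09│P┃3   · ─ ·                
8 │2024-04-26│C┃                         
━━━━━━━━━━━━━━━┃4           B   L ─ ·    
               ┃                         
               ┃5                        
               ┃                         
               ┃6                        
               ┃Cursor: (0,0)            
               ┃                         


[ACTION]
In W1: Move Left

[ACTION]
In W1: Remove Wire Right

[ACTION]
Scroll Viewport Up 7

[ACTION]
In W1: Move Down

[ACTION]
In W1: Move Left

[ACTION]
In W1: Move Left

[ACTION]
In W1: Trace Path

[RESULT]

                                         
                                         
                                         
                                         
               ┏━━━━━━━━━━━━━━━━━━━━━━━━━
               ┃ CircuitBoard            
━━━━━━━━━━━━━━━┠─────────────────────────
DataTable      ┃   0 1 2 3 4 5 6 7       
───────────────┃0                        
ge│Date      │S┃                         
──┼──────────┼─┃1  [.]                  L
0 │2024-10-24│P┃                         
1 │2024-07-10│P┃2   G                    
9 │2024-11-04│P┃                         
8 │2024-12-09│P┃3   · ─ ·                
8 │2024-04-26│C┃                         
━━━━━━━━━━━━━━━┃4           B   L ─ ·    
               ┃                         
               ┃5                        
               ┃                         
               ┃6                        
               ┃Cursor: (1,0)  Trace: No 
               ┃                         


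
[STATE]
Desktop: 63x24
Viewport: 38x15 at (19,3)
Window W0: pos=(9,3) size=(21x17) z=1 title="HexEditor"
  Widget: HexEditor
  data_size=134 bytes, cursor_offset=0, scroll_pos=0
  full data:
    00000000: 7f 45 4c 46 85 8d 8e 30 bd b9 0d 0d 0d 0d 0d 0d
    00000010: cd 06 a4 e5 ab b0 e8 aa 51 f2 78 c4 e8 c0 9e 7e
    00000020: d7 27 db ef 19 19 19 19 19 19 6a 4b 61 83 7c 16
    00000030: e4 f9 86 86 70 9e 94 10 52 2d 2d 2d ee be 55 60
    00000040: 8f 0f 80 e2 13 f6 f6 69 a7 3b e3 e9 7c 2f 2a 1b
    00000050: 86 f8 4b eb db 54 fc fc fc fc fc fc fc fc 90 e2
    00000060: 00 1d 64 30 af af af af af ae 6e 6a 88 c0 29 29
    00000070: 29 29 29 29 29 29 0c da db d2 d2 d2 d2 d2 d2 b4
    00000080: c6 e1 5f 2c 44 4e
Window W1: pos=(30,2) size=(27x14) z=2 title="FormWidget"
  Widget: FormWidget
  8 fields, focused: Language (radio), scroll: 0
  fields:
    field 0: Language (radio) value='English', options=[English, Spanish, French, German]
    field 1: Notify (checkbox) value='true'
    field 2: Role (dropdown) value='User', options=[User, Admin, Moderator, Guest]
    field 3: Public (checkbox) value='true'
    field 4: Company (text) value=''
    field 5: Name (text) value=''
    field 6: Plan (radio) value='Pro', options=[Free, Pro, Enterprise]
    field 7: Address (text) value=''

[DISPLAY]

━━━━━━━━━━┓┃ FormWidget              ┃
r         ┃┠─────────────────────────┨
──────────┨┃> Language:   (●) English┃
 7F 45 4c ┃┃  Notify:     [x]        ┃
 cd 06 a4 ┃┃  Role:       [User    ▼]┃
 d7 27 db ┃┃  Public:     [x]        ┃
 e4 f9 86 ┃┃  Company:    [         ]┃
 8f 0f 80 ┃┃  Name:       [         ]┃
 86 f8 4b ┃┃  Plan:       ( ) Free  (┃
 00 1d 64 ┃┃  Address:    [         ]┃
 29 29 29 ┃┃                         ┃
 c6 e1 5f ┃┃                         ┃
          ┃┗━━━━━━━━━━━━━━━━━━━━━━━━━┛
          ┃                           
          ┃                           


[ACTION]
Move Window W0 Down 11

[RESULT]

           ┃ FormWidget              ┃
           ┠─────────────────────────┨
           ┃> Language:   (●) English┃
           ┃  Notify:     [x]        ┃
━━━━━━━━━━┓┃  Role:       [User    ▼]┃
r         ┃┃  Public:     [x]        ┃
──────────┨┃  Company:    [         ]┃
 7F 45 4c ┃┃  Name:       [         ]┃
 cd 06 a4 ┃┃  Plan:       ( ) Free  (┃
 d7 27 db ┃┃  Address:    [         ]┃
 e4 f9 86 ┃┃                         ┃
 8f 0f 80 ┃┃                         ┃
 86 f8 4b ┃┗━━━━━━━━━━━━━━━━━━━━━━━━━┛
 00 1d 64 ┃                           
 29 29 29 ┃                           


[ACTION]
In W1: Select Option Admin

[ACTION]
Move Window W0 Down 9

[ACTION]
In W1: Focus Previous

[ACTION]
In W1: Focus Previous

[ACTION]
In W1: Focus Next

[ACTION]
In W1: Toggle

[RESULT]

           ┃ FormWidget              ┃
           ┠─────────────────────────┨
           ┃  Language:   (●) English┃
           ┃  Notify:     [x]        ┃
━━━━━━━━━━┓┃  Role:       [User    ▼]┃
r         ┃┃  Public:     [x]        ┃
──────────┨┃  Company:    [         ]┃
 7F 45 4c ┃┃  Name:       [         ]┃
 cd 06 a4 ┃┃  Plan:       ( ) Free  (┃
 d7 27 db ┃┃> Address:    [         ]┃
 e4 f9 86 ┃┃                         ┃
 8f 0f 80 ┃┃                         ┃
 86 f8 4b ┃┗━━━━━━━━━━━━━━━━━━━━━━━━━┛
 00 1d 64 ┃                           
 29 29 29 ┃                           


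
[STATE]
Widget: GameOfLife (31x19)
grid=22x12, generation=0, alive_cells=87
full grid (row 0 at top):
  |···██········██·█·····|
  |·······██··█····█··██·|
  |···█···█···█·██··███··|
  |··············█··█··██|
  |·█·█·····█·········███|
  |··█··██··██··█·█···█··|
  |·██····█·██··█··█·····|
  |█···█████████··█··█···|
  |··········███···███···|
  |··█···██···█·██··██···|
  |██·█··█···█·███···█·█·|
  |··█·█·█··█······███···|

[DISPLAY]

Gen: 0                         
···██········██·█·····         
·······██··█····█··██·         
···█···█···█·██··███··         
··············█··█··██         
·█·█·····█·········███         
··█··██··██··█·█···█··         
·██····█·██··█··█·····         
█···█████████··█··█···         
··········███···███···         
··█···██···█·██··██···         
██·█··█···█·███···█·█·         
··█·█·█··█······███···         
                               
                               
                               
                               
                               
                               


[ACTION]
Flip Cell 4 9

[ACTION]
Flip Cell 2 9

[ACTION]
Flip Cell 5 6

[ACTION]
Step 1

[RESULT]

Gen: 1                         
···············█······         
···██··██·█·····█··██·         
·······█··█·██████···█         
··█··········██··█···█         
··█···········█···██·█         
···█····███···█····█··         
·████··█·····█·██·····         
·█···███·····█·█··█···         
··············███··█··         
·██···██······███·····         
·█·█··█···███·███·····         
·███·█·······█···███··         
                               
                               
                               
                               
                               
                               


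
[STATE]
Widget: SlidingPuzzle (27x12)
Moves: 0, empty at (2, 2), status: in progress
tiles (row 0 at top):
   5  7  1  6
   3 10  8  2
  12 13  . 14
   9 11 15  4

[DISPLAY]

┌────┬────┬────┬────┐      
│  5 │  7 │  1 │  6 │      
├────┼────┼────┼────┤      
│  3 │ 10 │  8 │  2 │      
├────┼────┼────┼────┤      
│ 12 │ 13 │    │ 14 │      
├────┼────┼────┼────┤      
│  9 │ 11 │ 15 │  4 │      
└────┴────┴────┴────┘      
Moves: 0                   
                           
                           


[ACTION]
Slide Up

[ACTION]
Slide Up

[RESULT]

┌────┬────┬────┬────┐      
│  5 │  7 │  1 │  6 │      
├────┼────┼────┼────┤      
│  3 │ 10 │  8 │  2 │      
├────┼────┼────┼────┤      
│ 12 │ 13 │ 15 │ 14 │      
├────┼────┼────┼────┤      
│  9 │ 11 │    │  4 │      
└────┴────┴────┴────┘      
Moves: 1                   
                           
                           


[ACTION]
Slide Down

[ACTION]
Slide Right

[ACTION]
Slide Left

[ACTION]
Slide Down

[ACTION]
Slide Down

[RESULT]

┌────┬────┬────┬────┐      
│  5 │  7 │    │  6 │      
├────┼────┼────┼────┤      
│  3 │ 10 │  1 │  2 │      
├────┼────┼────┼────┤      
│ 12 │ 13 │  8 │ 14 │      
├────┼────┼────┼────┤      
│  9 │ 11 │ 15 │  4 │      
└────┴────┴────┴────┘      
Moves: 6                   
                           
                           


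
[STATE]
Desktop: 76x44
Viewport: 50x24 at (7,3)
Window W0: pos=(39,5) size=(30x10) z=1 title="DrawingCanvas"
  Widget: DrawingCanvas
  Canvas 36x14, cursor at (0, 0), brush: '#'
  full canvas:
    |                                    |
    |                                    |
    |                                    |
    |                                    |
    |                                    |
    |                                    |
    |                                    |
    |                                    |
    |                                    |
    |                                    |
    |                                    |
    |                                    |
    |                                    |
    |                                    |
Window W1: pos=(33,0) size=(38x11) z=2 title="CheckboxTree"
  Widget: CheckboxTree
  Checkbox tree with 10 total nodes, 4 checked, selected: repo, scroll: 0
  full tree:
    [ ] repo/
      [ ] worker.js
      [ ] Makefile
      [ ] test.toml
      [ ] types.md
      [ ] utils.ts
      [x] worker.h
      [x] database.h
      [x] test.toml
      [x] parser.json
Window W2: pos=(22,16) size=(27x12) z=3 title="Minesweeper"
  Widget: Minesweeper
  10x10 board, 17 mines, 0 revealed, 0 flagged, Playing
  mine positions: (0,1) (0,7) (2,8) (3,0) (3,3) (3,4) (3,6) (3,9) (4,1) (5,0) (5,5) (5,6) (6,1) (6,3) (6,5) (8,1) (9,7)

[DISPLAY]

                          ┃>[-] repo/             
                          ┃   [ ] worker.js       
                          ┃   [ ] Makefile        
                          ┃   [ ] test.toml       
                          ┃   [ ] types.md        
                          ┃   [ ] utils.ts        
                          ┃   [x] worker.h        
                          ┗━━━━━━━━━━━━━━━━━━━━━━━
                                ┃                 
                                ┃                 
                                ┃                 
                                ┗━━━━━━━━━━━━━━━━━
                                                  
               ┏━━━━━━━━━━━━━━━━━━━━━━━━━┓        
               ┃ Minesweeper             ┃        
               ┠─────────────────────────┨        
               ┃■■■■■■■■■■               ┃        
               ┃■■■■■■■■■■               ┃        
               ┃■■■■■■■■■■               ┃        
               ┃■■■■■■■■■■               ┃        
               ┃■■■■■■■■■■               ┃        
               ┃■■■■■■■■■■               ┃        
               ┃■■■■■■■■■■               ┃        
               ┃■■■■■■■■■■               ┃        


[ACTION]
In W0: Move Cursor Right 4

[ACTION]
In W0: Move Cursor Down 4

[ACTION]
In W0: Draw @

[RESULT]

                          ┃>[-] repo/             
                          ┃   [ ] worker.js       
                          ┃   [ ] Makefile        
                          ┃   [ ] test.toml       
                          ┃   [ ] types.md        
                          ┃   [ ] utils.ts        
                          ┃   [x] worker.h        
                          ┗━━━━━━━━━━━━━━━━━━━━━━━
                                ┃                 
                                ┃    @            
                                ┃                 
                                ┗━━━━━━━━━━━━━━━━━
                                                  
               ┏━━━━━━━━━━━━━━━━━━━━━━━━━┓        
               ┃ Minesweeper             ┃        
               ┠─────────────────────────┨        
               ┃■■■■■■■■■■               ┃        
               ┃■■■■■■■■■■               ┃        
               ┃■■■■■■■■■■               ┃        
               ┃■■■■■■■■■■               ┃        
               ┃■■■■■■■■■■               ┃        
               ┃■■■■■■■■■■               ┃        
               ┃■■■■■■■■■■               ┃        
               ┃■■■■■■■■■■               ┃        


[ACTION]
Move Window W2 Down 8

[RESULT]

                          ┃>[-] repo/             
                          ┃   [ ] worker.js       
                          ┃   [ ] Makefile        
                          ┃   [ ] test.toml       
                          ┃   [ ] types.md        
                          ┃   [ ] utils.ts        
                          ┃   [x] worker.h        
                          ┗━━━━━━━━━━━━━━━━━━━━━━━
                                ┃                 
                                ┃    @            
                                ┃                 
                                ┗━━━━━━━━━━━━━━━━━
                                                  
                                                  
                                                  
                                                  
                                                  
                                                  
                                                  
                                                  
                                                  
               ┏━━━━━━━━━━━━━━━━━━━━━━━━━┓        
               ┃ Minesweeper             ┃        
               ┠─────────────────────────┨        


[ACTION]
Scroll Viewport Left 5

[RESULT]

                               ┃>[-] repo/        
                               ┃   [ ] worker.js  
                               ┃   [ ] Makefile   
                               ┃   [ ] test.toml  
                               ┃   [ ] types.md   
                               ┃   [ ] utils.ts   
                               ┃   [x] worker.h   
                               ┗━━━━━━━━━━━━━━━━━━
                                     ┃            
                                     ┃    @       
                                     ┃            
                                     ┗━━━━━━━━━━━━
                                                  
                                                  
                                                  
                                                  
                                                  
                                                  
                                                  
                                                  
                                                  
                    ┏━━━━━━━━━━━━━━━━━━━━━━━━━┓   
                    ┃ Minesweeper             ┃   
                    ┠─────────────────────────┨   
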